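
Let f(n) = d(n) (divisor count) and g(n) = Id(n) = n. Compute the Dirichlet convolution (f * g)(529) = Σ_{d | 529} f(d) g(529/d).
(d * Id)(529) = 578

Divisors of 529: [1, 23, 529]. For each d | 529:
  d = 1: d(1) · Id(529/1) = 1 · 529 = 529
  d = 23: d(23) · Id(529/23) = 2 · 23 = 46
  d = 529: d(529) · Id(529/529) = 3 · 1 = 3
Summing: (d * Id)(529) = 529 + 46 + 3 = 578.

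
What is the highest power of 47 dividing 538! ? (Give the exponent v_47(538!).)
v_47(538!) = 11

Legendre's formula: v_p(n!) = Σ_{k ≥ 1} ⌊n / p^k⌋. For p = 47, n = 538, the terms are:
  ⌊538/47^1⌋ = ⌊538/47⌋ = 11
(the next term ⌊538/47^2⌋ = 0, terminating the sum). Summing: v_47(538!) = 11 = 11.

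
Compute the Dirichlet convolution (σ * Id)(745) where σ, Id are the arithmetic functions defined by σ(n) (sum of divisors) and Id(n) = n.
(σ * Id)(745) = 3289

Divisors of 745: [1, 5, 149, 745]. For each d | 745:
  d = 1: σ(1) · Id(745/1) = 1 · 745 = 745
  d = 5: σ(5) · Id(745/5) = 6 · 149 = 894
  d = 149: σ(149) · Id(745/149) = 150 · 5 = 750
  d = 745: σ(745) · Id(745/745) = 900 · 1 = 900
Summing: (σ * Id)(745) = 745 + 894 + 750 + 900 = 3289.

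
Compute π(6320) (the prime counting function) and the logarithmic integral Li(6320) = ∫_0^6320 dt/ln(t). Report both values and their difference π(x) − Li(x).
π(6320) = 822;  Li(6320) ≈ 837.09;  π(x) − Li(x) ≈ -15.09.

Direct count of primes ≤ 6320 gives π(6320) = 822. Numerical evaluation of the logarithmic integral gives Li(6320) ≈ 837.09. The difference π(x) − Li(x) ≈ -15.09 is typically negative for small/moderate x (Li(x) overestimates), though Littlewood's theorem shows this sign changes infinitely often.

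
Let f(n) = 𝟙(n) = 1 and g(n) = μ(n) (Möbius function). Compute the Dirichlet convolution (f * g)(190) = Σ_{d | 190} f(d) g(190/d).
(𝟙 * μ)(190) = 0

Divisors of 190: [1, 2, 5, 10, 19, 38, 95, 190]. For each d | 190:
  d = 1: 𝟙(1) · μ(190/1) = 1 · -1 = -1
  d = 2: 𝟙(2) · μ(190/2) = 1 · 1 = 1
  d = 5: 𝟙(5) · μ(190/5) = 1 · 1 = 1
  d = 10: 𝟙(10) · μ(190/10) = 1 · -1 = -1
  d = 19: 𝟙(19) · μ(190/19) = 1 · 1 = 1
  d = 38: 𝟙(38) · μ(190/38) = 1 · -1 = -1
  d = 95: 𝟙(95) · μ(190/95) = 1 · -1 = -1
  d = 190: 𝟙(190) · μ(190/190) = 1 · 1 = 1
Summing: (𝟙 * μ)(190) = -1 + 1 + 1 + -1 + 1 + -1 + -1 + 1 = 0.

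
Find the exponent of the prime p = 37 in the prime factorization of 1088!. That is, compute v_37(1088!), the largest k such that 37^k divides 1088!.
v_37(1088!) = 29

Legendre's formula: v_p(n!) = Σ_{k ≥ 1} ⌊n / p^k⌋. For p = 37, n = 1088, the terms are:
  ⌊1088/37^1⌋ = ⌊1088/37⌋ = 29
(the next term ⌊1088/37^2⌋ = 0, terminating the sum). Summing: v_37(1088!) = 29 = 29.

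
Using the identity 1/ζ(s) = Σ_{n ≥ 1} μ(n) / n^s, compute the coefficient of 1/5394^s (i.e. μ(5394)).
μ(5394) = 1

Factor n = 5394 = 2 · 3 · 29 · 31. μ(n) = 0 if any exponent ≥ 2 (not squarefree); otherwise μ(n) = (−1)^{ω(n)} where ω(n) is the number of distinct prime factors. Applying: μ(5394) = 1.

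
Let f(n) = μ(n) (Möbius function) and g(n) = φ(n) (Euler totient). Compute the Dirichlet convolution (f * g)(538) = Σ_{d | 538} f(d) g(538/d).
(μ * φ)(538) = 0

Divisors of 538: [1, 2, 269, 538]. For each d | 538:
  d = 1: μ(1) · φ(538/1) = 1 · 268 = 268
  d = 2: μ(2) · φ(538/2) = -1 · 268 = -268
  d = 269: μ(269) · φ(538/269) = -1 · 1 = -1
  d = 538: μ(538) · φ(538/538) = 1 · 1 = 1
Summing: (μ * φ)(538) = 268 + -268 + -1 + 1 = 0.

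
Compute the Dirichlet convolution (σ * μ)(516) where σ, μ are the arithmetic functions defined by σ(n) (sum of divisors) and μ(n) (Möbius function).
(σ * μ)(516) = 516

Divisors of 516: [1, 2, 3, 4, 6, 12, 43, 86, 129, 172, 258, 516]. For each d | 516:
  d = 1: σ(1) · μ(516/1) = 1 · 0 = 0
  d = 2: σ(2) · μ(516/2) = 3 · -1 = -3
  d = 3: σ(3) · μ(516/3) = 4 · 0 = 0
  d = 4: σ(4) · μ(516/4) = 7 · 1 = 7
  d = 6: σ(6) · μ(516/6) = 12 · 1 = 12
  d = 12: σ(12) · μ(516/12) = 28 · -1 = -28
  d = 43: σ(43) · μ(516/43) = 44 · 0 = 0
  d = 86: σ(86) · μ(516/86) = 132 · 1 = 132
  d = 129: σ(129) · μ(516/129) = 176 · 0 = 0
  d = 172: σ(172) · μ(516/172) = 308 · -1 = -308
  d = 258: σ(258) · μ(516/258) = 528 · -1 = -528
  d = 516: σ(516) · μ(516/516) = 1232 · 1 = 1232
Summing: (σ * μ)(516) = 0 + -3 + 0 + 7 + 12 + -28 + 0 + 132 + 0 + -308 + -528 + 1232 = 516.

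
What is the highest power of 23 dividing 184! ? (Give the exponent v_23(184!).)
v_23(184!) = 8

Legendre's formula: v_p(n!) = Σ_{k ≥ 1} ⌊n / p^k⌋. For p = 23, n = 184, the terms are:
  ⌊184/23^1⌋ = ⌊184/23⌋ = 8
(the next term ⌊184/23^2⌋ = 0, terminating the sum). Summing: v_23(184!) = 8 = 8.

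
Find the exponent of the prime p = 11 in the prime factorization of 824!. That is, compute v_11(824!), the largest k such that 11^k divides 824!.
v_11(824!) = 80

Legendre's formula: v_p(n!) = Σ_{k ≥ 1} ⌊n / p^k⌋. For p = 11, n = 824, the terms are:
  ⌊824/11^1⌋ = ⌊824/11⌋ = 74
  ⌊824/11^2⌋ = ⌊824/121⌋ = 6
(the next term ⌊824/11^3⌋ = 0, terminating the sum). Summing: v_11(824!) = 74 + 6 = 80.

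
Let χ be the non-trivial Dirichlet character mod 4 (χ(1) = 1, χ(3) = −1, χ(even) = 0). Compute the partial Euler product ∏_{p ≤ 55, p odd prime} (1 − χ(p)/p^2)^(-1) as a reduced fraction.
∏ = 6080498115610191266973991/6635764829241999360000000

The odd primes p ≤ 55 are [3, 5, 7, 11, 13, 17, 19, 23, 29, 31, 37, 41, 43, 47, 53]. For each, χ(p) = 1 if p ≡ 1 mod 4, χ(p) = −1 if p ≡ 3 mod 4. Taking (1 − χ(p)/p^2)^(-1) = p^2/(p^2 − χ(p)): (1 − (-1)/3^2)^(-1) · (1 − (1)/5^2)^(-1) · (1 − (-1)/7^2)^(-1) · (1 − (-1)/11^2)^(-1) · (1 − (1)/13^2)^(-1) · (1 − (1)/17^2)^(-1) · (1 − (-1)/19^2)^(-1) · (1 − (-1)/23^2)^(-1) · (1 − (1)/29^2)^(-1) · (1 − (-1)/31^2)^(-1) · (1 − (1)/37^2)^(-1) · (1 − (1)/41^2)^(-1) · (1 − (-1)/43^2)^(-1) · (1 − (-1)/47^2)^(-1) · (1 − (1)/53^2)^(-1) = 6080498115610191266973991/6635764829241999360000000.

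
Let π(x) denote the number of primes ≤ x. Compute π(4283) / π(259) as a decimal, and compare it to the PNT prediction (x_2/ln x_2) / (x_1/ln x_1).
π(4283)/π(259) = 588/55 ≈ 10.6909;  PNT prediction ≈ 10.9886.

π(259) = 55 and π(4283) = 588, so π(4283)/π(259) ≈ 10.6909. The PNT-predicted ratio is (4283/ln(4283)) / (259/ln(259)) ≈ 10.9886. The two agree to within a few percent, as expected.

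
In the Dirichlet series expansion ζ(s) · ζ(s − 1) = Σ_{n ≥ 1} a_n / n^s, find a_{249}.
σ(249) = 336

In the product (Σ m^0/m^s)(Σ k / k^s) = Σ (Σ_{d | n} d) / n^s, the coefficient of 1/n^s is σ(n) = Σ_{d | n} d. For n = 249, divisors are [1, 3, 83, 249]; summing: σ(249) = 336.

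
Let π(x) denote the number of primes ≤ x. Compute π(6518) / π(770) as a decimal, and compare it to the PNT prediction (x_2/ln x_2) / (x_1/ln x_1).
π(6518)/π(770) = 842/136 ≈ 6.1912;  PNT prediction ≈ 6.4062.

π(770) = 136 and π(6518) = 842, so π(6518)/π(770) ≈ 6.1912. The PNT-predicted ratio is (6518/ln(6518)) / (770/ln(770)) ≈ 6.4062. The two agree to within a few percent, as expected.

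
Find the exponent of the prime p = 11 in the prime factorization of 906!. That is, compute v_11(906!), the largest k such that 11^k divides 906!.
v_11(906!) = 89

Legendre's formula: v_p(n!) = Σ_{k ≥ 1} ⌊n / p^k⌋. For p = 11, n = 906, the terms are:
  ⌊906/11^1⌋ = ⌊906/11⌋ = 82
  ⌊906/11^2⌋ = ⌊906/121⌋ = 7
(the next term ⌊906/11^3⌋ = 0, terminating the sum). Summing: v_11(906!) = 82 + 7 = 89.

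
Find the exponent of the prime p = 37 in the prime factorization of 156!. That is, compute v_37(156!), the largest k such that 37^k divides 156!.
v_37(156!) = 4

Legendre's formula: v_p(n!) = Σ_{k ≥ 1} ⌊n / p^k⌋. For p = 37, n = 156, the terms are:
  ⌊156/37^1⌋ = ⌊156/37⌋ = 4
(the next term ⌊156/37^2⌋ = 0, terminating the sum). Summing: v_37(156!) = 4 = 4.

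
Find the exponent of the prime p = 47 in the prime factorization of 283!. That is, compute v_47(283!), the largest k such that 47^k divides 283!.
v_47(283!) = 6

Legendre's formula: v_p(n!) = Σ_{k ≥ 1} ⌊n / p^k⌋. For p = 47, n = 283, the terms are:
  ⌊283/47^1⌋ = ⌊283/47⌋ = 6
(the next term ⌊283/47^2⌋ = 0, terminating the sum). Summing: v_47(283!) = 6 = 6.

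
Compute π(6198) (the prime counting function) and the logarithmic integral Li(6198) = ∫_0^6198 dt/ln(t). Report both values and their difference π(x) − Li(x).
π(6198) = 805;  Li(6198) ≈ 823.13;  π(x) − Li(x) ≈ -18.13.

Direct count of primes ≤ 6198 gives π(6198) = 805. Numerical evaluation of the logarithmic integral gives Li(6198) ≈ 823.13. The difference π(x) − Li(x) ≈ -18.13 is typically negative for small/moderate x (Li(x) overestimates), though Littlewood's theorem shows this sign changes infinitely often.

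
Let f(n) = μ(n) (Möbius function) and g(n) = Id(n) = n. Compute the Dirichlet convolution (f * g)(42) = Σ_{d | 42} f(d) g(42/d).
(μ * Id)(42) = 12

Divisors of 42: [1, 2, 3, 6, 7, 14, 21, 42]. For each d | 42:
  d = 1: μ(1) · Id(42/1) = 1 · 42 = 42
  d = 2: μ(2) · Id(42/2) = -1 · 21 = -21
  d = 3: μ(3) · Id(42/3) = -1 · 14 = -14
  d = 6: μ(6) · Id(42/6) = 1 · 7 = 7
  d = 7: μ(7) · Id(42/7) = -1 · 6 = -6
  d = 14: μ(14) · Id(42/14) = 1 · 3 = 3
  d = 21: μ(21) · Id(42/21) = 1 · 2 = 2
  d = 42: μ(42) · Id(42/42) = -1 · 1 = -1
Summing: (μ * Id)(42) = 42 + -21 + -14 + 7 + -6 + 3 + 2 + -1 = 12.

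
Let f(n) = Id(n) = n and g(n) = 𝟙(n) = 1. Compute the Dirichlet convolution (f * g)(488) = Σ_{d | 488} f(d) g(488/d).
(Id * 𝟙)(488) = 930

Divisors of 488: [1, 2, 4, 8, 61, 122, 244, 488]. For each d | 488:
  d = 1: Id(1) · 𝟙(488/1) = 1 · 1 = 1
  d = 2: Id(2) · 𝟙(488/2) = 2 · 1 = 2
  d = 4: Id(4) · 𝟙(488/4) = 4 · 1 = 4
  d = 8: Id(8) · 𝟙(488/8) = 8 · 1 = 8
  d = 61: Id(61) · 𝟙(488/61) = 61 · 1 = 61
  d = 122: Id(122) · 𝟙(488/122) = 122 · 1 = 122
  d = 244: Id(244) · 𝟙(488/244) = 244 · 1 = 244
  d = 488: Id(488) · 𝟙(488/488) = 488 · 1 = 488
Summing: (Id * 𝟙)(488) = 1 + 2 + 4 + 8 + 61 + 122 + 244 + 488 = 930.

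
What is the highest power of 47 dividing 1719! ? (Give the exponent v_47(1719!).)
v_47(1719!) = 36

Legendre's formula: v_p(n!) = Σ_{k ≥ 1} ⌊n / p^k⌋. For p = 47, n = 1719, the terms are:
  ⌊1719/47^1⌋ = ⌊1719/47⌋ = 36
(the next term ⌊1719/47^2⌋ = 0, terminating the sum). Summing: v_47(1719!) = 36 = 36.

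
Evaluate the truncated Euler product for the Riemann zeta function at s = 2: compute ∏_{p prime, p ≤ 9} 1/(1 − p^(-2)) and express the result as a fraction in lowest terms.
∏ = 1225/768

The primes p ≤ 9 are [2, 3, 5, 7]. For each prime, (1 − 1/p^2)^(-1) = p^2 / (p^2 − 1). The product is (1 − 1/2^2)^(-1), (1 − 1/3^2)^(-1), (1 − 1/5^2)^(-1), (1 − 1/7^2)^(-1) = ∏ p^2 / (p^2 − 1) = 1225/768.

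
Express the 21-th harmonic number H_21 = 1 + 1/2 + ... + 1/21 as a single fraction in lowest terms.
H_21 = 18858053/5173168

Direct summation: H_21 = 1 + 1/2 + ... + 1/21. The least common denominator is lcm(1, ..., 21) = 232792560; over this denominator the numerator is 232792560 + 116396280 + 77597520 + 58198140 + 46558512 + 38798760 + 33256080 + 29099070 + 25865840 + 23279256 + 21162960 + 19399380 + 17907120 + 16628040 + 15519504 + 14549535 + 13693680 + 12932920 + 12252240 + 11639628 + 11085360 = 848612385, so H_21 = 848612385/232792560; reducing by gcd(848612385, 232792560) = 45 gives 18858053/5173168 ≈ 3.64536. (The PNT-adjacent estimate ln(21) + γ ≈ 3.62174 matches within O(1/n).)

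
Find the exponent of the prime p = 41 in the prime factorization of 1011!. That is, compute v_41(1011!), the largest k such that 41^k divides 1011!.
v_41(1011!) = 24

Legendre's formula: v_p(n!) = Σ_{k ≥ 1} ⌊n / p^k⌋. For p = 41, n = 1011, the terms are:
  ⌊1011/41^1⌋ = ⌊1011/41⌋ = 24
(the next term ⌊1011/41^2⌋ = 0, terminating the sum). Summing: v_41(1011!) = 24 = 24.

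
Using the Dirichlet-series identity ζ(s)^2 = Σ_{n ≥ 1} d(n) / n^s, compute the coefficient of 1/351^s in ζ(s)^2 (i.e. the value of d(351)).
d(351) = 8

ζ(s)^2 = (Σ 1/m^s)(Σ 1/k^s). The coefficient of 1/n^s in the product is the number of ordered pairs (m, k) with mk = n, which equals d(n). For n = 351, divisors are [1, 3, 9, 13, 27, 39, 117, 351], so d(351) = 8.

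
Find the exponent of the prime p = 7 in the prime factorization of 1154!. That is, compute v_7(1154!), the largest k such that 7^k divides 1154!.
v_7(1154!) = 190

Legendre's formula: v_p(n!) = Σ_{k ≥ 1} ⌊n / p^k⌋. For p = 7, n = 1154, the terms are:
  ⌊1154/7^1⌋ = ⌊1154/7⌋ = 164
  ⌊1154/7^2⌋ = ⌊1154/49⌋ = 23
  ⌊1154/7^3⌋ = ⌊1154/343⌋ = 3
(the next term ⌊1154/7^4⌋ = 0, terminating the sum). Summing: v_7(1154!) = 164 + 23 + 3 = 190.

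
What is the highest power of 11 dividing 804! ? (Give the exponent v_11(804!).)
v_11(804!) = 79

Legendre's formula: v_p(n!) = Σ_{k ≥ 1} ⌊n / p^k⌋. For p = 11, n = 804, the terms are:
  ⌊804/11^1⌋ = ⌊804/11⌋ = 73
  ⌊804/11^2⌋ = ⌊804/121⌋ = 6
(the next term ⌊804/11^3⌋ = 0, terminating the sum). Summing: v_11(804!) = 73 + 6 = 79.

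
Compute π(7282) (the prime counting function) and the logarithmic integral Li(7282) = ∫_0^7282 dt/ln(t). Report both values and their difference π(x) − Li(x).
π(7282) = 928;  Li(7282) ≈ 946.11;  π(x) − Li(x) ≈ -18.11.

Direct count of primes ≤ 7282 gives π(7282) = 928. Numerical evaluation of the logarithmic integral gives Li(7282) ≈ 946.11. The difference π(x) − Li(x) ≈ -18.11 is typically negative for small/moderate x (Li(x) overestimates), though Littlewood's theorem shows this sign changes infinitely often.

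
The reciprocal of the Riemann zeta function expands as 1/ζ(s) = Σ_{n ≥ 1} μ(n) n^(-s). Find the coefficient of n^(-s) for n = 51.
μ(51) = 1

Factor n = 51 = 3 · 17. μ(n) = 0 if any exponent ≥ 2 (not squarefree); otherwise μ(n) = (−1)^{ω(n)} where ω(n) is the number of distinct prime factors. Applying: μ(51) = 1.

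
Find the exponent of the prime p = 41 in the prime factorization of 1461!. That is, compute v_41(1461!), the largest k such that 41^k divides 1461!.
v_41(1461!) = 35

Legendre's formula: v_p(n!) = Σ_{k ≥ 1} ⌊n / p^k⌋. For p = 41, n = 1461, the terms are:
  ⌊1461/41^1⌋ = ⌊1461/41⌋ = 35
(the next term ⌊1461/41^2⌋ = 0, terminating the sum). Summing: v_41(1461!) = 35 = 35.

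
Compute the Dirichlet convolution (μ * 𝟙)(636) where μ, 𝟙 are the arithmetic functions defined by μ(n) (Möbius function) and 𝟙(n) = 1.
(μ * 𝟙)(636) = 0

Divisors of 636: [1, 2, 3, 4, 6, 12, 53, 106, 159, 212, 318, 636]. For each d | 636:
  d = 1: μ(1) · 𝟙(636/1) = 1 · 1 = 1
  d = 2: μ(2) · 𝟙(636/2) = -1 · 1 = -1
  d = 3: μ(3) · 𝟙(636/3) = -1 · 1 = -1
  d = 4: μ(4) · 𝟙(636/4) = 0 · 1 = 0
  d = 6: μ(6) · 𝟙(636/6) = 1 · 1 = 1
  d = 12: μ(12) · 𝟙(636/12) = 0 · 1 = 0
  d = 53: μ(53) · 𝟙(636/53) = -1 · 1 = -1
  d = 106: μ(106) · 𝟙(636/106) = 1 · 1 = 1
  d = 159: μ(159) · 𝟙(636/159) = 1 · 1 = 1
  d = 212: μ(212) · 𝟙(636/212) = 0 · 1 = 0
  d = 318: μ(318) · 𝟙(636/318) = -1 · 1 = -1
  d = 636: μ(636) · 𝟙(636/636) = 0 · 1 = 0
Summing: (μ * 𝟙)(636) = 1 + -1 + -1 + 0 + 1 + 0 + -1 + 1 + 1 + 0 + -1 + 0 = 0.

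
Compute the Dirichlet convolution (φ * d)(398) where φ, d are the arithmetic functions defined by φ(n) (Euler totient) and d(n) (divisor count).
(φ * d)(398) = 600

Divisors of 398: [1, 2, 199, 398]. For each d | 398:
  d = 1: φ(1) · d(398/1) = 1 · 4 = 4
  d = 2: φ(2) · d(398/2) = 1 · 2 = 2
  d = 199: φ(199) · d(398/199) = 198 · 2 = 396
  d = 398: φ(398) · d(398/398) = 198 · 1 = 198
Summing: (φ * d)(398) = 4 + 2 + 396 + 198 = 600.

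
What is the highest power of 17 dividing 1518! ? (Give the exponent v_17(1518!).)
v_17(1518!) = 94

Legendre's formula: v_p(n!) = Σ_{k ≥ 1} ⌊n / p^k⌋. For p = 17, n = 1518, the terms are:
  ⌊1518/17^1⌋ = ⌊1518/17⌋ = 89
  ⌊1518/17^2⌋ = ⌊1518/289⌋ = 5
(the next term ⌊1518/17^3⌋ = 0, terminating the sum). Summing: v_17(1518!) = 89 + 5 = 94.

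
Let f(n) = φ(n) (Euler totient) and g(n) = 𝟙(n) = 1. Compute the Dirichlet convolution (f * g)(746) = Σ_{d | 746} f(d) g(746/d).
(φ * 𝟙)(746) = 746

Divisors of 746: [1, 2, 373, 746]. For each d | 746:
  d = 1: φ(1) · 𝟙(746/1) = 1 · 1 = 1
  d = 2: φ(2) · 𝟙(746/2) = 1 · 1 = 1
  d = 373: φ(373) · 𝟙(746/373) = 372 · 1 = 372
  d = 746: φ(746) · 𝟙(746/746) = 372 · 1 = 372
Summing: (φ * 𝟙)(746) = 1 + 1 + 372 + 372 = 746.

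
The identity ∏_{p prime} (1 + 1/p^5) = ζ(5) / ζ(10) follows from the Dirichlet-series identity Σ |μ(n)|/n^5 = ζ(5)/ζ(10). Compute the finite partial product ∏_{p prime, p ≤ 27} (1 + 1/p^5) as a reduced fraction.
∏ = 2612085852729079932096672771072/2521568243390149185231442932125

The primes p ≤ 27 are [2, 3, 5, 7, 11, 13, 17, 19, 23]. For each, (1 + 1/p^5) = (p^5 + 1)/p^5. Multiplying these fractions over p ∈ [2, 3, 5, 7, 11, 13, 17, 19, 23] gives 2612085852729079932096672771072/2521568243390149185231442932125. (In the limit P → ∞ this tends to ζ(5)/ζ(10).)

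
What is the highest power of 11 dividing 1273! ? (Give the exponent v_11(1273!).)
v_11(1273!) = 125

Legendre's formula: v_p(n!) = Σ_{k ≥ 1} ⌊n / p^k⌋. For p = 11, n = 1273, the terms are:
  ⌊1273/11^1⌋ = ⌊1273/11⌋ = 115
  ⌊1273/11^2⌋ = ⌊1273/121⌋ = 10
(the next term ⌊1273/11^3⌋ = 0, terminating the sum). Summing: v_11(1273!) = 115 + 10 = 125.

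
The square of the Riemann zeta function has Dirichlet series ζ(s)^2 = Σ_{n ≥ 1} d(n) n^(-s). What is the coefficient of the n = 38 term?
d(38) = 4

ζ(s)^2 = (Σ 1/m^s)(Σ 1/k^s). The coefficient of 1/n^s in the product is the number of ordered pairs (m, k) with mk = n, which equals d(n). For n = 38, divisors are [1, 2, 19, 38], so d(38) = 4.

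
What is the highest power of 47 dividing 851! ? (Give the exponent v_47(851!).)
v_47(851!) = 18

Legendre's formula: v_p(n!) = Σ_{k ≥ 1} ⌊n / p^k⌋. For p = 47, n = 851, the terms are:
  ⌊851/47^1⌋ = ⌊851/47⌋ = 18
(the next term ⌊851/47^2⌋ = 0, terminating the sum). Summing: v_47(851!) = 18 = 18.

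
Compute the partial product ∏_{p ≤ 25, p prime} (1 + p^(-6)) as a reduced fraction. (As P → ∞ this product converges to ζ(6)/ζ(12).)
∏ = 1528148900144746288585670319214284020/1502467574555591484127420211226932553

The primes p ≤ 25 are [2, 3, 5, 7, 11, 13, 17, 19, 23]. For each, (1 + 1/p^6) = (p^6 + 1)/p^6. Multiplying these fractions over p ∈ [2, 3, 5, 7, 11, 13, 17, 19, 23] gives 1528148900144746288585670319214284020/1502467574555591484127420211226932553. (In the limit P → ∞ this tends to ζ(6)/ζ(12).)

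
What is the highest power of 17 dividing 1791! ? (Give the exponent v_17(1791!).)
v_17(1791!) = 111

Legendre's formula: v_p(n!) = Σ_{k ≥ 1} ⌊n / p^k⌋. For p = 17, n = 1791, the terms are:
  ⌊1791/17^1⌋ = ⌊1791/17⌋ = 105
  ⌊1791/17^2⌋ = ⌊1791/289⌋ = 6
(the next term ⌊1791/17^3⌋ = 0, terminating the sum). Summing: v_17(1791!) = 105 + 6 = 111.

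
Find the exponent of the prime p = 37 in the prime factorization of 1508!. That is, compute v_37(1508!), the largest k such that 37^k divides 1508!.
v_37(1508!) = 41

Legendre's formula: v_p(n!) = Σ_{k ≥ 1} ⌊n / p^k⌋. For p = 37, n = 1508, the terms are:
  ⌊1508/37^1⌋ = ⌊1508/37⌋ = 40
  ⌊1508/37^2⌋ = ⌊1508/1369⌋ = 1
(the next term ⌊1508/37^3⌋ = 0, terminating the sum). Summing: v_37(1508!) = 40 + 1 = 41.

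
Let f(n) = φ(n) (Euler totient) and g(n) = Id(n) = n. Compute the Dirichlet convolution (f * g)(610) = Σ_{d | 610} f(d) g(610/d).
(φ * Id)(610) = 3267

Divisors of 610: [1, 2, 5, 10, 61, 122, 305, 610]. For each d | 610:
  d = 1: φ(1) · Id(610/1) = 1 · 610 = 610
  d = 2: φ(2) · Id(610/2) = 1 · 305 = 305
  d = 5: φ(5) · Id(610/5) = 4 · 122 = 488
  d = 10: φ(10) · Id(610/10) = 4 · 61 = 244
  d = 61: φ(61) · Id(610/61) = 60 · 10 = 600
  d = 122: φ(122) · Id(610/122) = 60 · 5 = 300
  d = 305: φ(305) · Id(610/305) = 240 · 2 = 480
  d = 610: φ(610) · Id(610/610) = 240 · 1 = 240
Summing: (φ * Id)(610) = 610 + 305 + 488 + 244 + 600 + 300 + 480 + 240 = 3267.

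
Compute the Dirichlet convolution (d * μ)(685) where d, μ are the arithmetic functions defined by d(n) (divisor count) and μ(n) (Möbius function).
(d * μ)(685) = 1

Divisors of 685: [1, 5, 137, 685]. For each d | 685:
  d = 1: d(1) · μ(685/1) = 1 · 1 = 1
  d = 5: d(5) · μ(685/5) = 2 · -1 = -2
  d = 137: d(137) · μ(685/137) = 2 · -1 = -2
  d = 685: d(685) · μ(685/685) = 4 · 1 = 4
Summing: (d * μ)(685) = 1 + -2 + -2 + 4 = 1.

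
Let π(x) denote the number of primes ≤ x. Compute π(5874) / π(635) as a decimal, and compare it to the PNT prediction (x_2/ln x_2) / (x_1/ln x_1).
π(5874)/π(635) = 773/115 ≈ 6.7217;  PNT prediction ≈ 6.8791.

π(635) = 115 and π(5874) = 773, so π(5874)/π(635) ≈ 6.7217. The PNT-predicted ratio is (5874/ln(5874)) / (635/ln(635)) ≈ 6.8791. The two agree to within a few percent, as expected.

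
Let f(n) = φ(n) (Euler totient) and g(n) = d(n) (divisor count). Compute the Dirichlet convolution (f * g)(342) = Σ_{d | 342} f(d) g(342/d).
(φ * d)(342) = 780

Divisors of 342: [1, 2, 3, 6, 9, 18, 19, 38, 57, 114, 171, 342]. For each d | 342:
  d = 1: φ(1) · d(342/1) = 1 · 12 = 12
  d = 2: φ(2) · d(342/2) = 1 · 6 = 6
  d = 3: φ(3) · d(342/3) = 2 · 8 = 16
  d = 6: φ(6) · d(342/6) = 2 · 4 = 8
  d = 9: φ(9) · d(342/9) = 6 · 4 = 24
  d = 18: φ(18) · d(342/18) = 6 · 2 = 12
  d = 19: φ(19) · d(342/19) = 18 · 6 = 108
  d = 38: φ(38) · d(342/38) = 18 · 3 = 54
  d = 57: φ(57) · d(342/57) = 36 · 4 = 144
  d = 114: φ(114) · d(342/114) = 36 · 2 = 72
  d = 171: φ(171) · d(342/171) = 108 · 2 = 216
  d = 342: φ(342) · d(342/342) = 108 · 1 = 108
Summing: (φ * d)(342) = 12 + 6 + 16 + 8 + 24 + 12 + 108 + 54 + 144 + 72 + 216 + 108 = 780.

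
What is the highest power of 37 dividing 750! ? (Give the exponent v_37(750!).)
v_37(750!) = 20

Legendre's formula: v_p(n!) = Σ_{k ≥ 1} ⌊n / p^k⌋. For p = 37, n = 750, the terms are:
  ⌊750/37^1⌋ = ⌊750/37⌋ = 20
(the next term ⌊750/37^2⌋ = 0, terminating the sum). Summing: v_37(750!) = 20 = 20.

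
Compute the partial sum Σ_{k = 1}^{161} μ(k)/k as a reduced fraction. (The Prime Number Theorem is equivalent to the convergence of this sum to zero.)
Σ μ(k)/k = 674117532155663976794637693297075629210667954252961166216521/35375166993717494840635767087951744212057570647889977422429870

Values of μ(k) for 1 ≤ k ≤ 161: μ(1) = 1, μ(2) = -1, μ(3) = -1, μ(5) = -1, μ(6) = 1, μ(7) = -1, μ(10) = 1, μ(11) = -1, μ(13) = -1, μ(14) = 1, μ(15) = 1, μ(17) = -1, μ(19) = -1, μ(21) = 1, μ(22) = 1, μ(23) = -1, μ(26) = 1, μ(29) = -1, μ(30) = -1, μ(31) = -1, μ(33) = 1, μ(34) = 1, μ(35) = 1, μ(37) = -1, μ(38) = 1, μ(39) = 1, μ(41) = -1, μ(42) = -1, μ(43) = -1, μ(46) = 1, μ(47) = -1, μ(51) = 1, μ(53) = -1, μ(55) = 1, μ(57) = 1, μ(58) = 1, μ(59) = -1, μ(61) = -1, μ(62) = 1, μ(65) = 1, μ(66) = -1, μ(67) = -1, μ(69) = 1, μ(70) = -1, μ(71) = -1, μ(73) = -1, μ(74) = 1, μ(77) = 1, μ(78) = -1, μ(79) = -1, μ(82) = 1, μ(83) = -1, μ(85) = 1, μ(86) = 1, μ(87) = 1, μ(89) = -1, μ(91) = 1, μ(93) = 1, μ(94) = 1, μ(95) = 1, μ(97) = -1, μ(101) = -1, μ(102) = -1, μ(103) = -1, μ(105) = -1, μ(106) = 1, μ(107) = -1, μ(109) = -1, μ(110) = -1, μ(111) = 1, μ(113) = -1, μ(114) = -1, μ(115) = 1, μ(118) = 1, μ(119) = 1, μ(122) = 1, μ(123) = 1, μ(127) = -1, μ(129) = 1, μ(130) = -1, μ(131) = -1, μ(133) = 1, μ(134) = 1, μ(137) = -1, μ(138) = -1, μ(139) = -1, μ(141) = 1, μ(142) = 1, μ(143) = 1, μ(145) = 1, μ(146) = 1, μ(149) = -1, μ(151) = -1, μ(154) = -1, μ(155) = 1, μ(157) = -1, μ(158) = 1, μ(159) = 1, μ(161) = 1, with μ = 0 on non-squarefree integers. Summing μ(k)/k for k where μ(k) ≠ 0 gives 674117532155663976794637693297075629210667954252961166216521/35375166993717494840635767087951744212057570647889977422429870 ≈ 0.0191. (PNT ⟺ this sum → 0 as n → ∞.)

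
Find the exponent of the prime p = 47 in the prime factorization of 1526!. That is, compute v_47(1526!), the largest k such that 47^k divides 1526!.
v_47(1526!) = 32

Legendre's formula: v_p(n!) = Σ_{k ≥ 1} ⌊n / p^k⌋. For p = 47, n = 1526, the terms are:
  ⌊1526/47^1⌋ = ⌊1526/47⌋ = 32
(the next term ⌊1526/47^2⌋ = 0, terminating the sum). Summing: v_47(1526!) = 32 = 32.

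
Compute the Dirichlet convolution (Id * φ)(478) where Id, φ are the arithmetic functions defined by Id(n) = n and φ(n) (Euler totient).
(Id * φ)(478) = 1431

Divisors of 478: [1, 2, 239, 478]. For each d | 478:
  d = 1: Id(1) · φ(478/1) = 1 · 238 = 238
  d = 2: Id(2) · φ(478/2) = 2 · 238 = 476
  d = 239: Id(239) · φ(478/239) = 239 · 1 = 239
  d = 478: Id(478) · φ(478/478) = 478 · 1 = 478
Summing: (Id * φ)(478) = 238 + 476 + 239 + 478 = 1431.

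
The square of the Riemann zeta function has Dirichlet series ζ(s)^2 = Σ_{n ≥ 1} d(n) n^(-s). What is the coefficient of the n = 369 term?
d(369) = 6

ζ(s)^2 = (Σ 1/m^s)(Σ 1/k^s). The coefficient of 1/n^s in the product is the number of ordered pairs (m, k) with mk = n, which equals d(n). For n = 369, divisors are [1, 3, 9, 41, 123, 369], so d(369) = 6.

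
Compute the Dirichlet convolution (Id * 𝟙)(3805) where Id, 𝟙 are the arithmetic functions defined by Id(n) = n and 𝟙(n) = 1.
(Id * 𝟙)(3805) = 4572

Divisors of 3805: [1, 5, 761, 3805]. For each d | 3805:
  d = 1: Id(1) · 𝟙(3805/1) = 1 · 1 = 1
  d = 5: Id(5) · 𝟙(3805/5) = 5 · 1 = 5
  d = 761: Id(761) · 𝟙(3805/761) = 761 · 1 = 761
  d = 3805: Id(3805) · 𝟙(3805/3805) = 3805 · 1 = 3805
Summing: (Id * 𝟙)(3805) = 1 + 5 + 761 + 3805 = 4572.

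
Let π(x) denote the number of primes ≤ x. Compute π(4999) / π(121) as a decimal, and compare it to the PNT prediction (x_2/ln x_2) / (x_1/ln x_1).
π(4999)/π(121) = 669/30 ≈ 22.3000;  PNT prediction ≈ 23.2633.

π(121) = 30 and π(4999) = 669, so π(4999)/π(121) ≈ 22.3000. The PNT-predicted ratio is (4999/ln(4999)) / (121/ln(121)) ≈ 23.2633. The two agree to within a few percent, as expected.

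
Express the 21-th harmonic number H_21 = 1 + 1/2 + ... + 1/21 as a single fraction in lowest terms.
H_21 = 18858053/5173168

Direct summation: H_21 = 1 + 1/2 + ... + 1/21. The least common denominator is lcm(1, ..., 21) = 232792560; over this denominator the numerator is 232792560 + 116396280 + 77597520 + 58198140 + 46558512 + 38798760 + 33256080 + 29099070 + 25865840 + 23279256 + 21162960 + 19399380 + 17907120 + 16628040 + 15519504 + 14549535 + 13693680 + 12932920 + 12252240 + 11639628 + 11085360 = 848612385, so H_21 = 848612385/232792560; reducing by gcd(848612385, 232792560) = 45 gives 18858053/5173168 ≈ 3.64536. (The PNT-adjacent estimate ln(21) + γ ≈ 3.62174 matches within O(1/n).)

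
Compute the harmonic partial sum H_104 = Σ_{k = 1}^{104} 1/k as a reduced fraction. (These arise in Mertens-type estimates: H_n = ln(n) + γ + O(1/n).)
H_104 = 151628729214843927768244125436857365638449733/29012042540587955997705808574162155756055616

Direct summation: H_104 = 1 + 1/2 + ... + 1/104. The least common denominator is lcm(1, ..., 104) = 725301063514698899942645214354053893901390400; over this denominator the numerator is 725301063514698899942645214354053893901390400 + 362650531757349449971322607177026946950695200 + 241767021171566299980881738118017964633796800 + 181325265878674724985661303588513473475347600 + 145060212702939779988529042870810778780278080 + 120883510585783149990440869059008982316898400 + 103614437644956985706092173479150556271627200 + 90662632939337362492830651794256736737673800 + 80589007057188766660293912706005988211265600 + 72530106351469889994264521435405389390139040 + 65936460319518081812967746759459444900126400 + 60441755292891574995220434529504491158449200 + 55792389501130684610972708796465684146260800 + 51807218822478492853046086739575278135813600 + 48353404234313259996176347623603592926759360 + 45331316469668681246415325897128368368836900 + 42664768442041111761332071432591405523611200 + 40294503528594383330146956353002994105632800 + 38173740184984152628560274439687047047441600 + 36265053175734944997132260717702694695069520 + 34538145881652328568697391159716852090542400 + 32968230159759040906483873379729722450063200 + 31534828848465169562723704971915386691364800 + 30220877646445787497610217264752245579224600 + 29012042540587955997705808574162155756055616 + 27896194750565342305486354398232842073130400 + 26863002352396255553431304235335329403755200 + 25903609411239246426523043369787639067906800 + 25010381500506858618711903943243237720737600 + 24176702117156629998088173811801796463379680 + 23396808500474158062665974656582383674238400 + 22665658234834340623207662948564184184418450 + 21978820106506027270989248919819814966708800 + 21332384221020555880666035716295702761805600 + 20722887528991397141218434695830111254325440 + 20147251764297191665073478176501497052816400 + 19602731446343213511963384171731186321659200 + 19086870092492076314280137219843523523720800 + 18597463167043561536990902932155228048753600 + 18132526587867472498566130358851347347534760 + 17690269841821924388845005228147655948814400 + 17269072940826164284348695579858426045271200 + 16867466593365090696340586380326834741892800 + 16484115079879520453241936689864861225031600 + 16117801411437753332058782541201197642253120 + 15767414424232584781361852485957693345682400 + 15431937521589338296652025837320295614923200 + 15110438823222893748805108632376122789612300 + 14802062520708140815156024782735793753089600 + 14506021270293977998852904287081077878027808 + 14221589480680370587110690477530468507870400 + 13948097375282671152743177199116421036565200 + 13684925726692432074389532346302903658516800 + 13431501176198127776715652117667664701877600 + 13187292063903616362593549351891888980025280 + 12951804705619623213261521684893819533953400 + 12724580061661384209520091479895682349147200 + 12505190750253429309355951971621618860368800 + 12293238364655913558349918887356845659345600 + 12088351058578314999044086905900898231689840 + 11890181369093424589223692038591047441006400 + 11698404250237079031332987328291191837119200 + 11512715293884109522899130386572284030180800 + 11332829117417170311603831474282092092209225 + 11158477900226136922194541759293136829252160 + 10989410053253013635494624459909907483354400 + 10825389007682073133472316632150058117931200 + 10666192110510277940333017858147851380902800 + 10511609616155056520907901657305128897121600 + 10361443764495698570609217347915055627162720 + 10215507936826745069614721328930336533822400 + 10073625882148595832536739088250748526408200 + 9935631007050669862228016634987039642484800 + 9801365723171606755981692085865593160829600 + 9670680846862651999235269524720718585351872 + 9543435046246038157140068609921761761860400 + 9419494331359725973281106679922777842875200 + 9298731583521780768495451466077614024376800 + 9181026120439226581552471067772834100017600 + 9066263293933736249283065179425673673767380 + 8954334117465418517810434745111776467918400 + 8845134920910962194422502614073827974407200 + 8738567030297577107742713425952456553028800 + 8634536470413082142174347789929213022635600 + 8532953688408222352266414286518281104722240 + 8433733296682545348170293190163417370946400 + 8336793833502286206237301314414412573579200 + 8242057539939760226620968344932430612515800 + 8149450151850549437557811397236560605633600 + 8058900705718876666029391270600598821126560 + 7970341357304383515853244113780812020894400 + 7883707212116292390680926242978846672841200 + 7798936166824719354221991552194127891412800 + 7715968760794669148326012918660147807461600 + 7634748036996830525712054887937409409488320 + 7555219411611446874402554316188061394806150 + 7477330551697926803532424890247978287643200 + 7401031260354070407578012391367896876544800 + 7326273368835342423663082973273271655569600 + 7253010635146988999426452143540538939013904 + 7181198648660385147946982320337167266350400 + 7110794740340185293555345238765234253935200 + 7041757898200960193617914702466542659236800 + 6974048687641335576371588599558210518282600 = 3790718230371098194206103135921434140961243325, so H_104 = 3790718230371098194206103135921434140961243325/725301063514698899942645214354053893901390400; reducing by gcd(3790718230371098194206103135921434140961243325, 725301063514698899942645214354053893901390400) = 25 gives 151628729214843927768244125436857365638449733/29012042540587955997705808574162155756055616 ≈ 5.22641. (The PNT-adjacent estimate ln(104) + γ ≈ 5.22161 matches within O(1/n).)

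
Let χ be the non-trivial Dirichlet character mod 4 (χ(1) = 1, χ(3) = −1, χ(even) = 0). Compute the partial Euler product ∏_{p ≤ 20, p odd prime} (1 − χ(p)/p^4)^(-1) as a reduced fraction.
∏ = 10388364341566686475/10504466734429503488

The odd primes p ≤ 20 are [3, 5, 7, 11, 13, 17, 19]. For each, χ(p) = 1 if p ≡ 1 mod 4, χ(p) = −1 if p ≡ 3 mod 4. Taking (1 − χ(p)/p^4)^(-1) = p^4/(p^4 − χ(p)): (1 − (-1)/3^4)^(-1) · (1 − (1)/5^4)^(-1) · (1 − (-1)/7^4)^(-1) · (1 − (-1)/11^4)^(-1) · (1 − (1)/13^4)^(-1) · (1 − (1)/17^4)^(-1) · (1 − (-1)/19^4)^(-1) = 10388364341566686475/10504466734429503488.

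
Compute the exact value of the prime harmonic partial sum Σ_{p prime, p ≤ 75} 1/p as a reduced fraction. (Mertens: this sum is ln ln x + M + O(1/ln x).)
Σ 1/p = 71544353681891529224514036059/40729680599249024150621323470

π(75) = 21, so the primes ≤ 75 are [2, 3, 5, 7, 11, 13, 17, 19, 23, 29, 31, 37, 41, 43, 47, 53, 59, 61, 67, 71, 73]. Summing 1/p over these primes: 71544353681891529224514036059/40729680599249024150621323470 ≈ 1.7566. Mertens estimate ln ln(75) + 0.2615 ≈ 1.7242.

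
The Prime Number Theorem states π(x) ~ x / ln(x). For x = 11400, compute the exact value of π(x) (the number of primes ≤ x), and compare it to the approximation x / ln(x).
π(11400) = 1376;  x/ln(x) ≈ 1220.38;  relative error ≈ 11.31%.

Directly count primes up to 11400: π(11400) = 1376. The PNT approximation gives 11400/ln(11400) ≈ 11400/9.34137 ≈ 1220.38. Relative error (π(x) − x/ln(x)) / π(x) ≈ 11.31%; the approximation is known to undercount slightly (Li(x) is a better estimate).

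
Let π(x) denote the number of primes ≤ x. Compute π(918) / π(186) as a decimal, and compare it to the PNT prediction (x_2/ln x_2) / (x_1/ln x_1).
π(918)/π(186) = 156/42 ≈ 3.7143;  PNT prediction ≈ 3.7805.

π(186) = 42 and π(918) = 156, so π(918)/π(186) ≈ 3.7143. The PNT-predicted ratio is (918/ln(918)) / (186/ln(186)) ≈ 3.7805. The two agree to within a few percent, as expected.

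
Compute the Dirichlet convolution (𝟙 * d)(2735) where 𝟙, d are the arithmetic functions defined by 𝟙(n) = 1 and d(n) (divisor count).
(𝟙 * d)(2735) = 9

Divisors of 2735: [1, 5, 547, 2735]. For each d | 2735:
  d = 1: 𝟙(1) · d(2735/1) = 1 · 4 = 4
  d = 5: 𝟙(5) · d(2735/5) = 1 · 2 = 2
  d = 547: 𝟙(547) · d(2735/547) = 1 · 2 = 2
  d = 2735: 𝟙(2735) · d(2735/2735) = 1 · 1 = 1
Summing: (𝟙 * d)(2735) = 4 + 2 + 2 + 1 = 9.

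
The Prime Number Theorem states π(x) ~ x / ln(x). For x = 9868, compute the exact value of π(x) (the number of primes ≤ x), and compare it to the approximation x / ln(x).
π(9868) = 1217;  x/ln(x) ≈ 1072.95;  relative error ≈ 11.84%.

Directly count primes up to 9868: π(9868) = 1217. The PNT approximation gives 9868/ln(9868) ≈ 9868/9.19705 ≈ 1072.95. Relative error (π(x) − x/ln(x)) / π(x) ≈ 11.84%; the approximation is known to undercount slightly (Li(x) is a better estimate).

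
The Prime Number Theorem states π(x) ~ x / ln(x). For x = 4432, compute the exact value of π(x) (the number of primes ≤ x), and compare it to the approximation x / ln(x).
π(4432) = 602;  x/ln(x) ≈ 527.83;  relative error ≈ 12.32%.

Directly count primes up to 4432: π(4432) = 602. The PNT approximation gives 4432/ln(4432) ≈ 4432/8.39661 ≈ 527.83. Relative error (π(x) − x/ln(x)) / π(x) ≈ 12.32%; the approximation is known to undercount slightly (Li(x) is a better estimate).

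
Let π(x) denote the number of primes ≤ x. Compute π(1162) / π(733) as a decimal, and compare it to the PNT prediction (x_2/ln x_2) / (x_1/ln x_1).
π(1162)/π(733) = 191/130 ≈ 1.4692;  PNT prediction ≈ 1.4818.

π(733) = 130 and π(1162) = 191, so π(1162)/π(733) ≈ 1.4692. The PNT-predicted ratio is (1162/ln(1162)) / (733/ln(733)) ≈ 1.4818. The two agree to within a few percent, as expected.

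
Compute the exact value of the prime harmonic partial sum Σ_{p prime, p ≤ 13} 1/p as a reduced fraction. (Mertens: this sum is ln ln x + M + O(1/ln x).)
Σ 1/p = 40361/30030

π(13) = 6, so the primes ≤ 13 are [2, 3, 5, 7, 11, 13]. Summing 1/p over these primes: 40361/30030 ≈ 1.3440. Mertens estimate ln ln(13) + 0.2615 ≈ 1.2034.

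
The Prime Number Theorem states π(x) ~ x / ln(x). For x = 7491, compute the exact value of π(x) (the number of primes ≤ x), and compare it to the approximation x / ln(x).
π(7491) = 949;  x/ln(x) ≈ 839.66;  relative error ≈ 11.52%.

Directly count primes up to 7491: π(7491) = 949. The PNT approximation gives 7491/ln(7491) ≈ 7491/8.92146 ≈ 839.66. Relative error (π(x) − x/ln(x)) / π(x) ≈ 11.52%; the approximation is known to undercount slightly (Li(x) is a better estimate).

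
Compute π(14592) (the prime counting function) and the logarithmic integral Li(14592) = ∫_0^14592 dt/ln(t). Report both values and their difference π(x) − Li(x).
π(14592) = 1709;  Li(14592) ≈ 1734.13;  π(x) − Li(x) ≈ -25.13.

Direct count of primes ≤ 14592 gives π(14592) = 1709. Numerical evaluation of the logarithmic integral gives Li(14592) ≈ 1734.13. The difference π(x) − Li(x) ≈ -25.13 is typically negative for small/moderate x (Li(x) overestimates), though Littlewood's theorem shows this sign changes infinitely often.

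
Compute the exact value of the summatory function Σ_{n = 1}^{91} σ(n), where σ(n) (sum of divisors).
Σ_{n ≤ 91} σ(n) = 6845

Compute σ(n) for each 1 ≤ n ≤ 91: σ(1) = 1, σ(2) = 3, σ(3) = 4, σ(4) = 7, σ(5) = 6, σ(6) = 12, σ(7) = 8, σ(8) = 15, σ(9) = 13, σ(10) = 18, σ(11) = 12, σ(12) = 28, σ(13) = 14, σ(14) = 24, σ(15) = 24, σ(16) = 31, σ(17) = 18, σ(18) = 39, σ(19) = 20, σ(20) = 42, σ(21) = 32, σ(22) = 36, σ(23) = 24, σ(24) = 60, σ(25) = 31, σ(26) = 42, σ(27) = 40, σ(28) = 56, σ(29) = 30, σ(30) = 72, σ(31) = 32, σ(32) = 63, σ(33) = 48, σ(34) = 54, σ(35) = 48, σ(36) = 91, σ(37) = 38, σ(38) = 60, σ(39) = 56, σ(40) = 90, σ(41) = 42, σ(42) = 96, σ(43) = 44, σ(44) = 84, σ(45) = 78, σ(46) = 72, σ(47) = 48, σ(48) = 124, σ(49) = 57, σ(50) = 93, σ(51) = 72, σ(52) = 98, σ(53) = 54, σ(54) = 120, σ(55) = 72, σ(56) = 120, σ(57) = 80, σ(58) = 90, σ(59) = 60, σ(60) = 168, σ(61) = 62, σ(62) = 96, σ(63) = 104, σ(64) = 127, σ(65) = 84, σ(66) = 144, σ(67) = 68, σ(68) = 126, σ(69) = 96, σ(70) = 144, σ(71) = 72, σ(72) = 195, σ(73) = 74, σ(74) = 114, σ(75) = 124, σ(76) = 140, σ(77) = 96, σ(78) = 168, σ(79) = 80, σ(80) = 186, σ(81) = 121, σ(82) = 126, σ(83) = 84, σ(84) = 224, σ(85) = 108, σ(86) = 132, σ(87) = 120, σ(88) = 180, σ(89) = 90, σ(90) = 234, σ(91) = 112. Summing all 91 values: 6845. (Average order: Σ_{n ≤ x} σ(n) ~ (π²/12) x². For x = 91, (π²/12)·91² ≈ 6810.85.)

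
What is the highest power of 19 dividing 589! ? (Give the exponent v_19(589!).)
v_19(589!) = 32

Legendre's formula: v_p(n!) = Σ_{k ≥ 1} ⌊n / p^k⌋. For p = 19, n = 589, the terms are:
  ⌊589/19^1⌋ = ⌊589/19⌋ = 31
  ⌊589/19^2⌋ = ⌊589/361⌋ = 1
(the next term ⌊589/19^3⌋ = 0, terminating the sum). Summing: v_19(589!) = 31 + 1 = 32.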